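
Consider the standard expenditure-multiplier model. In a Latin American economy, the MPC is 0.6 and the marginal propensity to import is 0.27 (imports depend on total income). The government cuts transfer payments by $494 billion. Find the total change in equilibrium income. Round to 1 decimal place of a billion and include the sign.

The transfer change shifts disposable income by −$494 billion, so first-round consumption changes by c·ΔTR = 0.6 × (−$494 billion) = −$296.4 billion.
Expenditure multiplier = 1/(1 − c + m) = 1/(1 − 0.6 + 0.27) = 1/0.67 ≈ 1.493.
The transfer multiplier is c × k ≈ 0.896, so ΔY = k × (c·ΔTR) = (−$296.4 billion) / 0.67 ≈ −$442.4 billion.

−$442.4 billion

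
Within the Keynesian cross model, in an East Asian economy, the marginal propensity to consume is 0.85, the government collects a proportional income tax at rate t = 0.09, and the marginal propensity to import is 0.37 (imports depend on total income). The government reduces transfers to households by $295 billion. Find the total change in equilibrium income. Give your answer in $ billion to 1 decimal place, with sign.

−$420.4 billion

The transfer change shifts disposable income by −$295 billion, so first-round consumption changes by c·ΔTR = 0.85 × (−$295 billion) = −$250.75 billion.
Expenditure multiplier = 1/(1 − c(1−t) + m) = 1/(1 − 0.85×0.91 + 0.37) = 1/0.5965 ≈ 1.676.
The transfer multiplier is c × k ≈ 1.425, so ΔY = k × (c·ΔTR) = (−$250.75 billion) / 0.5965 ≈ −$420.4 billion.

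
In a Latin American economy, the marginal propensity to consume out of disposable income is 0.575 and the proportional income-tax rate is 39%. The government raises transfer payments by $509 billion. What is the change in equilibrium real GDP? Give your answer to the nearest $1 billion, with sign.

+$451 billion

The transfer change shifts disposable income by +$509 billion, so first-round consumption changes by c·ΔTR = 0.575 × (+$509 billion) = +$292.675 billion.
Expenditure multiplier = 1/(1 − c(1−t)) = 1/(1 − 0.575×0.61) = 1/0.64925 ≈ 1.54.
The transfer multiplier is c × k ≈ 0.886, so ΔY = k × (c·ΔTR) = (+$292.675 billion) / 0.64925 ≈ +$451 billion.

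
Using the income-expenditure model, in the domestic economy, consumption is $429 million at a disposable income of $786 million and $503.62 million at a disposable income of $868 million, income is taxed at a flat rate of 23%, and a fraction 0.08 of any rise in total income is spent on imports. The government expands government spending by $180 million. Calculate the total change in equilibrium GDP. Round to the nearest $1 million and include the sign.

MPC = ΔC/ΔYd = (503.62 − 429)/(868 − 786) = 74.62/82 = 0.91.
Expenditure multiplier = 1/(1 − c(1−t) + m) = 1/(1 − 0.91×0.77 + 0.08) = 1/0.3793 ≈ 2.636.
ΔY = k × ΔG = (+$180 million) / 0.3793 ≈ +$475 million.

+$475 million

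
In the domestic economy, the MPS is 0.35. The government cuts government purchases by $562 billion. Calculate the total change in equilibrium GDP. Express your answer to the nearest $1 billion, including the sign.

MPC = 1 − MPS = 1 − 0.35 = 0.65.
Expenditure multiplier = 1/(1 − MPC) = 1/(1 − 0.65) = 1/0.35 ≈ 2.857.
ΔY = k × ΔG = (−$562 billion) / 0.35 ≈ −$1,606 billion.

−$1,606 billion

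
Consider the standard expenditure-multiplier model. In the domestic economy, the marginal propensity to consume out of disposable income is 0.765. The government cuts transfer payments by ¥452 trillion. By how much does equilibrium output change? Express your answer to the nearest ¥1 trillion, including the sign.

The transfer change shifts disposable income by −¥452 trillion, so first-round consumption changes by c·ΔTR = 0.765 × (−¥452 trillion) = −¥345.78 trillion.
Expenditure multiplier = 1/(1 − MPC) = 1/(1 − 0.765) = 1/0.235 ≈ 4.255.
The transfer multiplier is c × k ≈ 3.255, so ΔY = k × (c·ΔTR) = (−¥345.78 trillion) / 0.235 ≈ −¥1,471 trillion.

−¥1,471 trillion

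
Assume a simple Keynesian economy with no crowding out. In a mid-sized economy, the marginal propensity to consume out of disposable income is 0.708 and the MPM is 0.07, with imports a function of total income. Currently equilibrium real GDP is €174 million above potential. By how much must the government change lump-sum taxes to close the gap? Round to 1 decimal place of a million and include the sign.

+€89.0 million

Spending multiplier = 1/(1 − c + m) = 1/(1 − 0.708 + 0.07) = 1/0.362 ≈ 2.762.
Tax multiplier = −c·k = −0.708/0.362 ≈ −1.956. Need ΔY = −€174 million, so ΔT = ΔY/(−c·k) = −(−€174 million) × 0.362 / 0.708 ≈ +€89 million.
The government should raise lump-sum taxes by €89 million.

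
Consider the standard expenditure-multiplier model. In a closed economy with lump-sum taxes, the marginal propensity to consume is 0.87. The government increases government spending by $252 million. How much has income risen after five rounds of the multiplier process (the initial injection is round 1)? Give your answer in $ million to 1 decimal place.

Round 1 adds ΔG = $252 million; each later round is MPC = 0.87 times the previous.
After 5 rounds: 252 + 219.24 + 190.7388 + 165.942756 + 144.37019772 = ΔG·(1 − c^5)/(1 − c) = 252 × (1 − 0.4984209207)/0.13 ≈ $972.3 million.

$972.3 million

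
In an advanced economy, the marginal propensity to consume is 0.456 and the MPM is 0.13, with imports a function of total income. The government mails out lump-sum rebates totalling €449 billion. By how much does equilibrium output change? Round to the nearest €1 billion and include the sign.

A lump-sum tax change of −€449 billion shifts disposable income by +€449 billion; first-round consumption changes by −c × ΔT = −0.456 × (−€449 billion) = +€204.744 billion.
Expenditure multiplier = 1/(1 − c + m) = 1/(1 − 0.456 + 0.13) = 1/0.674 ≈ 1.484.
The tax multiplier is −c × k ≈ −0.677, so ΔY = k × (−c·ΔT) = (+€204.744 billion) / 0.674 ≈ +€304 billion.

+€304 billion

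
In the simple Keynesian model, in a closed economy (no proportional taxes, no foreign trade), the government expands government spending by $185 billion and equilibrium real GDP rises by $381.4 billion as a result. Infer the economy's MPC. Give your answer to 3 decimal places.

0.515

Implied spending multiplier k = ΔY/ΔG = 381.4/185 ≈ 2.0616.
Since k = 1/(1 − MPC), MPC = 1 − 1/k = 1 − ΔG/ΔY = 1 − 185/381.4 ≈ 0.515.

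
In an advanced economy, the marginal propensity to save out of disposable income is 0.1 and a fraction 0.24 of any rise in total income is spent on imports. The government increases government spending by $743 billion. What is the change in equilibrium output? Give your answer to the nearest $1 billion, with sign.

MPC = 1 − MPS = 1 − 0.1 = 0.9.
Expenditure multiplier = 1/(1 − c + m) = 1/(1 − 0.9 + 0.24) = 1/0.34 ≈ 2.941.
ΔY = k × ΔG = (+$743 billion) / 0.34 ≈ +$2,185 billion.

+$2,185 billion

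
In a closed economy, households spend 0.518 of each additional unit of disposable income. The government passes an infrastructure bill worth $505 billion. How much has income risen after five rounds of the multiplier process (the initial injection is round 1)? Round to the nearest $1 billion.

Round 1 adds ΔG = $505 billion; each later round is MPC = 0.518 times the previous.
After 5 rounds: 505 + 261.59 + 135.50362 + 70.19087516 + 36.35887333288 = ΔG·(1 − c^5)/(1 − c) = 505 × (1 − 0.037294844329568)/0.482 ≈ $1,009 billion.

$1,009 billion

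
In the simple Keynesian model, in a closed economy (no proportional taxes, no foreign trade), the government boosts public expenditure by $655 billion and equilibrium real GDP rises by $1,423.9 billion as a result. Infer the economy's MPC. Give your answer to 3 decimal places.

0.540

Implied spending multiplier k = ΔY/ΔG = 1,423.9/655 ≈ 2.1739.
Since k = 1/(1 − MPC), MPC = 1 − 1/k = 1 − ΔG/ΔY = 1 − 655/1,423.9 ≈ 0.540.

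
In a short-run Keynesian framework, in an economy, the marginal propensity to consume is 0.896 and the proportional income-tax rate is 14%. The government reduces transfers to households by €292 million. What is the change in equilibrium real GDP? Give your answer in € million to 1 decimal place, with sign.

−€1,140.3 million

The transfer change shifts disposable income by −€292 million, so first-round consumption changes by c·ΔTR = 0.896 × (−€292 million) = −€261.632 million.
Expenditure multiplier = 1/(1 − c(1−t)) = 1/(1 − 0.896×0.86) = 1/0.22944 ≈ 4.358.
The transfer multiplier is c × k ≈ 3.905, so ΔY = k × (c·ΔTR) = (−€261.632 million) / 0.22944 ≈ −€1,140.3 million.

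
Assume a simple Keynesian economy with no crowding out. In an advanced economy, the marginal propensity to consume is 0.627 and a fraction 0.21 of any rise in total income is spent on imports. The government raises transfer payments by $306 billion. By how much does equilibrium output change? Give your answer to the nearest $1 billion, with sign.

+$329 billion

The transfer change shifts disposable income by +$306 billion, so first-round consumption changes by c·ΔTR = 0.627 × (+$306 billion) = +$191.862 billion.
Expenditure multiplier = 1/(1 − c + m) = 1/(1 − 0.627 + 0.21) = 1/0.583 ≈ 1.715.
The transfer multiplier is c × k ≈ 1.075, so ΔY = k × (c·ΔTR) = (+$191.862 billion) / 0.583 ≈ +$329 billion.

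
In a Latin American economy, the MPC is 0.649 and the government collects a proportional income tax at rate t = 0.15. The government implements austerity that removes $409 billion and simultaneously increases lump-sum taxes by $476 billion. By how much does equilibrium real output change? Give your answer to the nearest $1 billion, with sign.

−$1,601 billion

Expenditure multiplier = 1/(1 − c(1−t)) = 1/(1 − 0.649×0.85) = 1/0.44835 ≈ 2.23.
ΔG contributes k·ΔG = (−$409 billion) / 0.44835 ≈ −$912.2 billion.
ΔT of +$476 billion changes first-round spending by −c·ΔT = −$308.924 billion, contributing k·(−c·ΔT) = (−$308.924 billion) / 0.44835 ≈ −$689 billion.
Net ΔY = k(ΔG − c·ΔT) = (−$717.924 billion) / 0.44835 ≈ −$1,601 billion.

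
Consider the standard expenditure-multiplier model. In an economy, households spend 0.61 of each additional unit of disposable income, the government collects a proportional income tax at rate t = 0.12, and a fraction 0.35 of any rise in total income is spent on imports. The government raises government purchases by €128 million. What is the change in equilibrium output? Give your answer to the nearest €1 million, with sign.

Government-spending multiplier = 1/(1 − c(1−t) + m) = 1/(1 − 0.61×0.88 + 0.35) = 1/0.8132 ≈ 1.23.
ΔY = k × ΔG = (+€128 million) / 0.8132 ≈ +€157 million.

+€157 million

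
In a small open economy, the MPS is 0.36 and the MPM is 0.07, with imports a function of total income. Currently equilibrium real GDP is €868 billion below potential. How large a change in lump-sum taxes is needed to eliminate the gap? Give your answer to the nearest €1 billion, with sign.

−€583 billion

MPC = 1 − MPS = 1 − 0.36 = 0.64.
Spending multiplier = 1/(1 − c + m) = 1/(1 − 0.64 + 0.07) = 1/0.43 ≈ 2.326.
Tax multiplier = −c·k = −0.64/0.43 ≈ −1.488. Need ΔY = +€868 billion, so ΔT = ΔY/(−c·k) = −(+€868 billion) × 0.43 / 0.64 ≈ −€583 billion.
The government should cut lump-sum taxes by €583 billion.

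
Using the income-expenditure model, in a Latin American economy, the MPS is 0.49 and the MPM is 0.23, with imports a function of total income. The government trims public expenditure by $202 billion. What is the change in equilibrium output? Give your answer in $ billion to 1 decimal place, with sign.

MPC = 1 − MPS = 1 − 0.49 = 0.51.
Government-spending multiplier = 1/(1 − c + m) = 1/(1 − 0.51 + 0.23) = 1/0.72 ≈ 1.389.
ΔY = k × ΔG = (−$202 billion) / 0.72 ≈ −$280.6 billion.

−$280.6 billion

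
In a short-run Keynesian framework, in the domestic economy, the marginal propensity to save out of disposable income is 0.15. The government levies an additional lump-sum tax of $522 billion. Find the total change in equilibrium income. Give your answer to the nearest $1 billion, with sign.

−$2,958 billion

MPC = 1 − MPS = 1 − 0.15 = 0.85.
A lump-sum tax change of +$522 billion shifts disposable income by −$522 billion; first-round consumption changes by −c × ΔT = −0.85 × (+$522 billion) = −$443.7 billion.
Expenditure multiplier = 1/(1 − MPC) = 1/(1 − 0.85) = 1/0.15 ≈ 6.667.
The tax multiplier is −c × k ≈ −5.667, so ΔY = k × (−c·ΔT) = (−$443.7 billion) / 0.15 = −$2,958 billion.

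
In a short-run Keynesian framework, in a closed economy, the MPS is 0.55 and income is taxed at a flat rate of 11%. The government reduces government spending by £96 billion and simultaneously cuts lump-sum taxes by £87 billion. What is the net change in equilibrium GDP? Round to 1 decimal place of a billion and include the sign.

−£94.8 billion

MPC = 1 − MPS = 1 − 0.55 = 0.45.
Expenditure multiplier = 1/(1 − c(1−t)) = 1/(1 − 0.45×0.89) = 1/0.5995 ≈ 1.668.
ΔG contributes k·ΔG = (−£96 billion) / 0.5995 ≈ −£160.1 billion.
ΔT of −£87 billion changes first-round spending by −c·ΔT = +£39.15 billion, contributing k·(−c·ΔT) = (+£39.15 billion) / 0.5995 ≈ +£65.3 billion.
Net ΔY = k(ΔG − c·ΔT) = (−£56.85 billion) / 0.5995 ≈ −£94.8 billion.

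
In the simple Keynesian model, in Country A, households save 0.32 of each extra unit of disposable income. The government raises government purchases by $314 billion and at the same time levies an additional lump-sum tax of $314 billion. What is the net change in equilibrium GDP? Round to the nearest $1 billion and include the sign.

+$314 billion

MPC = 1 − MPS = 1 − 0.32 = 0.68.
Expenditure multiplier = 1/(1 − MPC) = 1/(1 − 0.68) = 1/0.32 = 3.125.
ΔG contributes k·ΔG = (+$314 billion) / 0.32 ≈ +$981.3 billion.
ΔT of +$314 billion changes first-round spending by −c·ΔT = −$213.52 billion, contributing k·(−c·ΔT) = (−$213.52 billion) / 0.32 ≈ −$667.3 billion.
With ΔG = ΔT and no other leakages, the balanced-budget multiplier is 1, so ΔY = ΔG = +$314 billion.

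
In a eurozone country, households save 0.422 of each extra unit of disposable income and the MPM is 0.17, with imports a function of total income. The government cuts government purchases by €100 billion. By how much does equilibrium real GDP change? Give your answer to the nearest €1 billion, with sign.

−€169 billion

MPC = 1 − MPS = 1 − 0.422 = 0.578.
Spending multiplier = 1/(1 − c + m) = 1/(1 − 0.578 + 0.17) = 1/0.592 ≈ 1.689.
ΔY = k × ΔG = (−€100 billion) / 0.592 ≈ −€169 billion.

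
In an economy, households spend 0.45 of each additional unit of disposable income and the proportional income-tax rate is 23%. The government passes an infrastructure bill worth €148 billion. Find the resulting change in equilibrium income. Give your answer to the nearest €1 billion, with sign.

Expenditure multiplier = 1/(1 − c(1−t)) = 1/(1 − 0.45×0.77) = 1/0.6535 ≈ 1.53.
ΔY = k × ΔG = (+€148 billion) / 0.6535 ≈ +€226 billion.

+€226 billion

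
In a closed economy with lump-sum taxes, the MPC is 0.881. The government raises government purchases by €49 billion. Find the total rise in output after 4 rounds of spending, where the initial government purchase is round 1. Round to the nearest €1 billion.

Round 1 adds ΔG = €49 billion; each later round is MPC = 0.881 times the previous.
After 4 rounds: 49 + 43.169 + 38.031889 + 33.506094209 = ΔG·(1 − c^4)/(1 − c) = 49 × (1 − 0.602425897921)/0.119 ≈ €164 billion.

€164 billion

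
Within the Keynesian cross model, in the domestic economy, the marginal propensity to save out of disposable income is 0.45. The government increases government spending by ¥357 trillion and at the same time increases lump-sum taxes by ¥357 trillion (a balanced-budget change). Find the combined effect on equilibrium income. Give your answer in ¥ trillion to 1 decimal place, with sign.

MPC = 1 − MPS = 1 − 0.45 = 0.55.
Expenditure multiplier = 1/(1 − MPC) = 1/(1 − 0.55) = 1/0.45 ≈ 2.222.
ΔG contributes k·ΔG = (+¥357 trillion) / 0.45 ≈ +¥793.3 trillion.
ΔT of +¥357 trillion changes first-round spending by −c·ΔT = −¥196.35 trillion, contributing k·(−c·ΔT) = (−¥196.35 trillion) / 0.45 ≈ −¥436.3 trillion.
With ΔG = ΔT and no other leakages, the balanced-budget multiplier is 1, so ΔY = ΔG = +¥357 trillion.

+¥357.0 trillion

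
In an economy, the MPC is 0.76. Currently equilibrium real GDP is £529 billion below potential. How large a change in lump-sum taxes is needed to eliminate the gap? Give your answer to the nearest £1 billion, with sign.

Spending multiplier = 1/(1 − MPC) = 1/(1 − 0.76) = 1/0.24 ≈ 4.167.
Tax multiplier = −c·k = −0.76/0.24 ≈ −3.167. Need ΔY = +£529 billion, so ΔT = ΔY/(−c·k) = −(+£529 billion) × 0.24 / 0.76 ≈ −£167 billion.
The government should cut lump-sum taxes by £167 billion.

−£167 billion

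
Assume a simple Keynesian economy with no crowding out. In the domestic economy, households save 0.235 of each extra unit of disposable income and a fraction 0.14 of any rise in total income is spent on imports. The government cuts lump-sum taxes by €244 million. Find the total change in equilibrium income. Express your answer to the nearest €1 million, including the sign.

MPC = 1 − MPS = 1 − 0.235 = 0.765.
A lump-sum tax change of −€244 million shifts disposable income by +€244 million; first-round consumption changes by −c × ΔT = −0.765 × (−€244 million) = +€186.66 million.
Expenditure multiplier = 1/(1 − c + m) = 1/(1 − 0.765 + 0.14) = 1/0.375 ≈ 2.667.
The tax multiplier is −c × k = −2.04, so ΔY = k × (−c·ΔT) = (+€186.66 million) / 0.375 ≈ +€498 million.

+€498 million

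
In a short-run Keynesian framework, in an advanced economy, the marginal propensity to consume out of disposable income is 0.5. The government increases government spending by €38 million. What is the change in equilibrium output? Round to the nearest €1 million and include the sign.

Spending multiplier = 1/(1 − MPC) = 1/(1 − 0.5) = 1/0.5 = 2.
ΔY = k × ΔG = (+€38 million) / 0.5 = +€76 million.

+€76 million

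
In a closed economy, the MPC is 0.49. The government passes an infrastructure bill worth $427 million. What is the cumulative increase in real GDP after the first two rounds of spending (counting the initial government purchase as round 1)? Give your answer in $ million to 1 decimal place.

Round 1 adds ΔG = $427 million; each later round is MPC = 0.49 times the previous.
After 2 rounds: 427 + 209.23 = ΔG·(1 − c^2)/(1 − c) = 427 × (1 − 0.2401)/0.51 ≈ $636.2 million.

$636.2 million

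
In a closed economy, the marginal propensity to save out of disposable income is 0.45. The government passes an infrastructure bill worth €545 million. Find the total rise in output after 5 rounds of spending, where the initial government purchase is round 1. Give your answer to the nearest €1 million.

MPC = 1 − MPS = 1 − 0.45 = 0.55.
Round 1 adds ΔG = €545 million; each later round is MPC = 0.55 times the previous.
After 5 rounds: 545 + 299.75 + 164.8625 + 90.674375 + 49.87090625 = ΔG·(1 − c^5)/(1 − c) = 545 × (1 − 0.0503284375)/0.45 ≈ €1,150 million.

€1,150 million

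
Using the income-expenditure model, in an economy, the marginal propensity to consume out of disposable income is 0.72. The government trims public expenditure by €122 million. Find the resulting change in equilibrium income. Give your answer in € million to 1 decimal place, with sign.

−€435.7 million

Expenditure multiplier = 1/(1 − MPC) = 1/(1 − 0.72) = 1/0.28 ≈ 3.571.
ΔY = k × ΔG = (−€122 million) / 0.28 ≈ −€435.7 million.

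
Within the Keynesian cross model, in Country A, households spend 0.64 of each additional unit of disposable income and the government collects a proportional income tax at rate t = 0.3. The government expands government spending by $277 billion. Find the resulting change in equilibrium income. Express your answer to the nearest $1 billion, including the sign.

+$502 billion

Expenditure multiplier = 1/(1 − c(1−t)) = 1/(1 − 0.64×0.7) = 1/0.552 ≈ 1.812.
ΔY = k × ΔG = (+$277 billion) / 0.552 ≈ +$502 billion.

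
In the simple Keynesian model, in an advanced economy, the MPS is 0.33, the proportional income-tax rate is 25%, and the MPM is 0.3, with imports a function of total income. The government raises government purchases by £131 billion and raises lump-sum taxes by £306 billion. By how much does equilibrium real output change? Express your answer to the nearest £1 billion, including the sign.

−£93 billion

MPC = 1 − MPS = 1 − 0.33 = 0.67.
Expenditure multiplier = 1/(1 − c(1−t) + m) = 1/(1 − 0.67×0.75 + 0.3) = 1/0.7975 ≈ 1.254.
ΔG contributes k·ΔG = (+£131 billion) / 0.7975 ≈ +£164.3 billion.
ΔT of +£306 billion changes first-round spending by −c·ΔT = −£205.02 billion, contributing k·(−c·ΔT) = (−£205.02 billion) / 0.7975 ≈ −£257.1 billion.
Net ΔY = k(ΔG − c·ΔT) = (−£74.02 billion) / 0.7975 ≈ −£93 billion.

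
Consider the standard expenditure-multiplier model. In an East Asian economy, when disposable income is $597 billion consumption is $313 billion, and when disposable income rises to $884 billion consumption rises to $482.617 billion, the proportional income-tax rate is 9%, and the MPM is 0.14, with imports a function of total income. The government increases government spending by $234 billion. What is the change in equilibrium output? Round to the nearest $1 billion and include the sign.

MPC = ΔC/ΔYd = (482.617 − 313)/(884 − 597) = 169.617/287 = 0.591.
Spending multiplier = 1/(1 − c(1−t) + m) = 1/(1 − 0.591×0.91 + 0.14) = 1/0.60219 ≈ 1.661.
ΔY = k × ΔG = (+$234 billion) / 0.60219 ≈ +$389 billion.

+$389 billion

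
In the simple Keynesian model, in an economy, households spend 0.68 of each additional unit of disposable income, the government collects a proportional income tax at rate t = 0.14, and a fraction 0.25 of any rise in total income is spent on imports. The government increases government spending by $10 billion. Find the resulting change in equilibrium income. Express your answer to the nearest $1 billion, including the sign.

+$15 billion

Government-spending multiplier = 1/(1 − c(1−t) + m) = 1/(1 − 0.68×0.86 + 0.25) = 1/0.6652 ≈ 1.503.
ΔY = k × ΔG = (+$10 billion) / 0.6652 ≈ +$15 billion.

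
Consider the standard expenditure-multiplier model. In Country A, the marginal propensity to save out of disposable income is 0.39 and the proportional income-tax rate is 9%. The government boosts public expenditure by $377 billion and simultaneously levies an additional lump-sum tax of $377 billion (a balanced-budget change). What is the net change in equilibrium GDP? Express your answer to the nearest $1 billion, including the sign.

+$330 billion

MPC = 1 − MPS = 1 − 0.39 = 0.61.
Expenditure multiplier = 1/(1 − c(1−t)) = 1/(1 − 0.61×0.91) = 1/0.4449 ≈ 2.248.
ΔG contributes k·ΔG = (+$377 billion) / 0.4449 ≈ +$847.4 billion.
ΔT of +$377 billion changes first-round spending by −c·ΔT = −$229.97 billion, contributing k·(−c·ΔT) = (−$229.97 billion) / 0.4449 ≈ −$516.9 billion.
Net ΔY = k(ΔG − c·ΔT) = (+$147.03 billion) / 0.4449 ≈ +$330 billion.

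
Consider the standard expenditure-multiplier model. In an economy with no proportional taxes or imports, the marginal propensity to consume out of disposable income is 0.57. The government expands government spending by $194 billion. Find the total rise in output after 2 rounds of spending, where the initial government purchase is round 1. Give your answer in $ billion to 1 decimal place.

$304.6 billion

Round 1 adds ΔG = $194 billion; each later round is MPC = 0.57 times the previous.
After 2 rounds: 194 + 110.58 = ΔG·(1 − c^2)/(1 − c) = 194 × (1 − 0.3249)/0.43 ≈ $304.6 billion.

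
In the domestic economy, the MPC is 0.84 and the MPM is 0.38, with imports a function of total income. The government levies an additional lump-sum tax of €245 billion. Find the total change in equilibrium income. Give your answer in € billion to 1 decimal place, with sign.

−€381.1 billion

A lump-sum tax change of +€245 billion shifts disposable income by −€245 billion; first-round consumption changes by −c × ΔT = −0.84 × (+€245 billion) = −€205.8 billion.
Expenditure multiplier = 1/(1 − c + m) = 1/(1 − 0.84 + 0.38) = 1/0.54 ≈ 1.852.
The tax multiplier is −c × k ≈ −1.556, so ΔY = k × (−c·ΔT) = (−€205.8 billion) / 0.54 ≈ −€381.1 billion.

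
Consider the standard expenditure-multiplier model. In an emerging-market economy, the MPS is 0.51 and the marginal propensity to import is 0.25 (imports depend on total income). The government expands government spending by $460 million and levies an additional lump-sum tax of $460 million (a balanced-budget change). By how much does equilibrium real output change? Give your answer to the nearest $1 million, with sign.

MPC = 1 − MPS = 1 − 0.51 = 0.49.
Expenditure multiplier = 1/(1 − c + m) = 1/(1 − 0.49 + 0.25) = 1/0.76 ≈ 1.316.
ΔG contributes k·ΔG = (+$460 million) / 0.76 ≈ +$605.3 million.
ΔT of +$460 million changes first-round spending by −c·ΔT = −$225.4 million, contributing k·(−c·ΔT) = (−$225.4 million) / 0.76 ≈ −$296.6 million.
Net ΔY = k(ΔG − c·ΔT) = (+$234.6 million) / 0.76 ≈ +$309 million.

+$309 million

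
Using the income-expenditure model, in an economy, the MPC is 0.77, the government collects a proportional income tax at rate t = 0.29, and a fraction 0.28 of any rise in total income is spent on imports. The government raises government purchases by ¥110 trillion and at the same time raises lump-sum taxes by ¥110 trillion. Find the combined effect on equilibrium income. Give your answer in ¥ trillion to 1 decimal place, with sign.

+¥34.5 trillion

Expenditure multiplier = 1/(1 − c(1−t) + m) = 1/(1 − 0.77×0.71 + 0.28) = 1/0.7333 ≈ 1.364.
ΔG contributes k·ΔG = (+¥110 trillion) / 0.7333 ≈ +¥150 trillion.
ΔT of +¥110 trillion changes first-round spending by −c·ΔT = −¥84.7 trillion, contributing k·(−c·ΔT) = (−¥84.7 trillion) / 0.7333 ≈ −¥115.5 trillion.
Net ΔY = k(ΔG − c·ΔT) = (+¥25.3 trillion) / 0.7333 ≈ +¥34.5 trillion.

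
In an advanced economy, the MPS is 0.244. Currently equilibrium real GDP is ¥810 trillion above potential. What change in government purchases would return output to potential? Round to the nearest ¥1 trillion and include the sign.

MPC = 1 − MPS = 1 − 0.244 = 0.756.
Spending multiplier = 1/(1 − MPC) = 1/(1 − 0.756) = 1/0.244 ≈ 4.098.
Need ΔY = −¥810 trillion, so ΔG = ΔY/k = (−¥810 trillion) × 0.244 ≈ −¥198 trillion.
The government should cut government purchases by ¥198 trillion.

−¥198 trillion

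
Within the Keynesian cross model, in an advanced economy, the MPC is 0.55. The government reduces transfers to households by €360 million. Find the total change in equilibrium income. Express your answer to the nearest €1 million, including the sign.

−€440 million

The transfer change shifts disposable income by −€360 million, so first-round consumption changes by c·ΔTR = 0.55 × (−€360 million) = −€198 million.
Expenditure multiplier = 1/(1 − MPC) = 1/(1 − 0.55) = 1/0.45 ≈ 2.222.
The transfer multiplier is c × k ≈ 1.222, so ΔY = k × (c·ΔTR) = (−€198 million) / 0.45 = −€440 million.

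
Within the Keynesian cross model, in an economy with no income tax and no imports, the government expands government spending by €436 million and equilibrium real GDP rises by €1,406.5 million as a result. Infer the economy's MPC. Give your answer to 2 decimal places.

Implied spending multiplier k = ΔY/ΔG = 1,406.5/436 ≈ 3.2259.
Since k = 1/(1 − MPC), MPC = 1 − 1/k = 1 − ΔG/ΔY = 1 − 436/1,406.5 ≈ 0.69.

0.69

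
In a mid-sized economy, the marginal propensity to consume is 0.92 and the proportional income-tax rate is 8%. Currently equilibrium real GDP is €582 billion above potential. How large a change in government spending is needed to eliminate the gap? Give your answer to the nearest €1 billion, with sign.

Spending multiplier = 1/(1 − c(1−t)) = 1/(1 − 0.92×0.92) = 1/0.1536 ≈ 6.51.
Need ΔY = −€582 billion, so ΔG = ΔY/k = (−€582 billion) × 0.1536 ≈ −€89 billion.
The government should cut government spending by €89 billion.

−€89 billion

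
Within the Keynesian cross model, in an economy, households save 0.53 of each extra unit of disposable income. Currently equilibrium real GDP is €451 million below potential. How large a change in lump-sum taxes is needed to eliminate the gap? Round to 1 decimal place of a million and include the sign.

−€508.6 million

MPC = 1 − MPS = 1 − 0.53 = 0.47.
Spending multiplier = 1/(1 − MPC) = 1/(1 − 0.47) = 1/0.53 ≈ 1.887.
Tax multiplier = −c·k = −0.47/0.53 ≈ −0.887. Need ΔY = +€451 million, so ΔT = ΔY/(−c·k) = −(+€451 million) × 0.53 / 0.47 ≈ −€508.6 million.
The government should cut lump-sum taxes by €508.6 million.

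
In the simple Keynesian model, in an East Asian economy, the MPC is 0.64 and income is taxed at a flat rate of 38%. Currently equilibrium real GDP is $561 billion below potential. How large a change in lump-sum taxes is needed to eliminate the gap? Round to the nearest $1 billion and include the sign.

−$529 billion

Spending multiplier = 1/(1 − c(1−t)) = 1/(1 − 0.64×0.62) = 1/0.6032 ≈ 1.658.
Tax multiplier = −c·k = −0.64/0.6032 ≈ −1.061. Need ΔY = +$561 billion, so ΔT = ΔY/(−c·k) = −(+$561 billion) × 0.6032 / 0.64 ≈ −$529 billion.
The government should cut lump-sum taxes by $529 billion.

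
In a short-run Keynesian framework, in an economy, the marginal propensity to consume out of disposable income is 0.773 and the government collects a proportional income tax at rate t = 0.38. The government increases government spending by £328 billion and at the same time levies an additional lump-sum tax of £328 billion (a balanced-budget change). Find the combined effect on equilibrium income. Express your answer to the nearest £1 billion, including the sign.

Expenditure multiplier = 1/(1 − c(1−t)) = 1/(1 − 0.773×0.62) = 1/0.52074 ≈ 1.92.
ΔG contributes k·ΔG = (+£328 billion) / 0.52074 ≈ +£629.9 billion.
ΔT of +£328 billion changes first-round spending by −c·ΔT = −£253.544 billion, contributing k·(−c·ΔT) = (−£253.544 billion) / 0.52074 ≈ −£486.9 billion.
Net ΔY = k(ΔG − c·ΔT) = (+£74.456 billion) / 0.52074 ≈ +£143 billion.

+£143 billion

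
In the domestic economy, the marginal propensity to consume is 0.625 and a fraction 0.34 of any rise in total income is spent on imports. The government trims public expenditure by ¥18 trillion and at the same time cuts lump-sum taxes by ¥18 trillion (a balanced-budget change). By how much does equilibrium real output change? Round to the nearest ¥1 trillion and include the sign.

Expenditure multiplier = 1/(1 − c + m) = 1/(1 − 0.625 + 0.34) = 1/0.715 ≈ 1.399.
ΔG contributes k·ΔG = (−¥18 trillion) / 0.715 ≈ −¥25.2 trillion.
ΔT of −¥18 trillion changes first-round spending by −c·ΔT = +¥11.25 trillion, contributing k·(−c·ΔT) = (+¥11.25 trillion) / 0.715 ≈ +¥15.7 trillion.
Net ΔY = k(ΔG − c·ΔT) = (−¥6.75 trillion) / 0.715 ≈ −¥9 trillion.

−¥9 trillion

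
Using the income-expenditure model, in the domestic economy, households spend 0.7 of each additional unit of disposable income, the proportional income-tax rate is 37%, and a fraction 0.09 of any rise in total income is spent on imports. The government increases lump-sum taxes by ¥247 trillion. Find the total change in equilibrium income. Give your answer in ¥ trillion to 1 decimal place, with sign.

−¥266.4 trillion

A lump-sum tax change of +¥247 trillion shifts disposable income by −¥247 trillion; first-round consumption changes by −c × ΔT = −0.7 × (+¥247 trillion) = −¥172.9 trillion.
Expenditure multiplier = 1/(1 − c(1−t) + m) = 1/(1 − 0.7×0.63 + 0.09) = 1/0.649 ≈ 1.541.
The tax multiplier is −c × k ≈ −1.079, so ΔY = k × (−c·ΔT) = (−¥172.9 trillion) / 0.649 ≈ −¥266.4 trillion.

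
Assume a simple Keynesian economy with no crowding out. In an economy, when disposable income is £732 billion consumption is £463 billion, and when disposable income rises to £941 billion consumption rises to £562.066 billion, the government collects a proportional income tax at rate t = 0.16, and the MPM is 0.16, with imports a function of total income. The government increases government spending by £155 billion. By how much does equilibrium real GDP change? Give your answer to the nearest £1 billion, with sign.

+£203 billion

MPC = ΔC/ΔYd = (562.066 − 463)/(941 − 732) = 99.066/209 = 0.474.
Spending multiplier = 1/(1 − c(1−t) + m) = 1/(1 − 0.474×0.84 + 0.16) = 1/0.76184 ≈ 1.313.
ΔY = k × ΔG = (+£155 billion) / 0.76184 ≈ +£203 billion.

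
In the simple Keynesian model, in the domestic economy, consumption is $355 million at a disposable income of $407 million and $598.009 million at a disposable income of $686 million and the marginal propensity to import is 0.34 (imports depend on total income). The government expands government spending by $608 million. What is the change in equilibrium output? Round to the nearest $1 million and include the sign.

+$1,296 million

MPC = ΔC/ΔYd = (598.009 − 355)/(686 − 407) = 243.009/279 = 0.871.
Expenditure multiplier = 1/(1 − c + m) = 1/(1 − 0.871 + 0.34) = 1/0.469 ≈ 2.132.
ΔY = k × ΔG = (+$608 million) / 0.469 ≈ +$1,296 million.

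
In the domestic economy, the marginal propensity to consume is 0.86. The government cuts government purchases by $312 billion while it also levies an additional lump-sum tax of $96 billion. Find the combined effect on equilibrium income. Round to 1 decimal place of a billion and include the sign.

Expenditure multiplier = 1/(1 − MPC) = 1/(1 − 0.86) = 1/0.14 ≈ 7.143.
ΔG contributes k·ΔG = (−$312 billion) / 0.14 ≈ −$2,228.6 billion.
ΔT of +$96 billion changes first-round spending by −c·ΔT = −$82.56 billion, contributing k·(−c·ΔT) = (−$82.56 billion) / 0.14 ≈ −$589.7 billion.
Net ΔY = k(ΔG − c·ΔT) = (−$394.56 billion) / 0.14 ≈ −$2,818.3 billion.

−$2,818.3 billion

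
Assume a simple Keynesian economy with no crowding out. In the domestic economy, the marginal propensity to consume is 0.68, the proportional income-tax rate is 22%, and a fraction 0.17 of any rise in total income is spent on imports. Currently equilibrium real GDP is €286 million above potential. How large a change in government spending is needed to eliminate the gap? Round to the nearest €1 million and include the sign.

−€183 million

Spending multiplier = 1/(1 − c(1−t) + m) = 1/(1 − 0.68×0.78 + 0.17) = 1/0.6396 ≈ 1.563.
Need ΔY = −€286 million, so ΔG = ΔY/k = (−€286 million) × 0.6396 ≈ −€183 million.
The government should cut government spending by €183 million.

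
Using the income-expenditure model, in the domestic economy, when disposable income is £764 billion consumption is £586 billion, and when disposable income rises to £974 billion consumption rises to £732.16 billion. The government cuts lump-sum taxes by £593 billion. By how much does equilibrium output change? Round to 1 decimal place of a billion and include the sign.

+£1,357.7 billion

MPC = ΔC/ΔYd = (732.16 − 586)/(974 − 764) = 146.16/210 = 0.696.
A lump-sum tax change of −£593 billion shifts disposable income by +£593 billion; first-round consumption changes by −c × ΔT = −0.696 × (−£593 billion) = +£412.728 billion.
Expenditure multiplier = 1/(1 − MPC) = 1/(1 − 0.696) = 1/0.304 ≈ 3.289.
The tax multiplier is −c × k ≈ −2.289, so ΔY = k × (−c·ΔT) = (+£412.728 billion) / 0.304 ≈ +£1,357.7 billion.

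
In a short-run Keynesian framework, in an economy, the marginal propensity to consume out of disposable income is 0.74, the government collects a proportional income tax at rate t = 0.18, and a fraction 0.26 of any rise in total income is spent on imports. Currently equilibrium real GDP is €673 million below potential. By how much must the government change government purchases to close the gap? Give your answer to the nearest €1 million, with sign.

+€440 million

Spending multiplier = 1/(1 − c(1−t) + m) = 1/(1 − 0.74×0.82 + 0.26) = 1/0.6532 ≈ 1.531.
Need ΔY = +€673 million, so ΔG = ΔY/k = (+€673 million) × 0.6532 ≈ +€440 million.
The government should increase government purchases by €440 million.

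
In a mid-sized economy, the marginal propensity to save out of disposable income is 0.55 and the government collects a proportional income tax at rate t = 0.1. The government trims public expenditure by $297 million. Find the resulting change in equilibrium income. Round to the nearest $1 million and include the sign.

MPC = 1 − MPS = 1 − 0.55 = 0.45.
Government-spending multiplier = 1/(1 − c(1−t)) = 1/(1 − 0.45×0.9) = 1/0.595 ≈ 1.681.
ΔY = k × ΔG = (−$297 million) / 0.595 ≈ −$499 million.

−$499 million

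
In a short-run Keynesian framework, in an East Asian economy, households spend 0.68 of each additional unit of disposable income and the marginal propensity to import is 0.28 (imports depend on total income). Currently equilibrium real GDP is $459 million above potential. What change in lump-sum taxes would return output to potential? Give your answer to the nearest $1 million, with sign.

Spending multiplier = 1/(1 − c + m) = 1/(1 − 0.68 + 0.28) = 1/0.6 ≈ 1.667.
Tax multiplier = −c·k = −0.68/0.6 ≈ −1.133. Need ΔY = −$459 million, so ΔT = ΔY/(−c·k) = −(−$459 million) × 0.6 / 0.68 = +$405 million.
The government should raise lump-sum taxes by $405 million.

+$405 million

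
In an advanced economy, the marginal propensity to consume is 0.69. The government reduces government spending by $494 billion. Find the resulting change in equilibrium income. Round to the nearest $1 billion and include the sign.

−$1,594 billion

Government-spending multiplier = 1/(1 − MPC) = 1/(1 − 0.69) = 1/0.31 ≈ 3.226.
ΔY = k × ΔG = (−$494 billion) / 0.31 ≈ −$1,594 billion.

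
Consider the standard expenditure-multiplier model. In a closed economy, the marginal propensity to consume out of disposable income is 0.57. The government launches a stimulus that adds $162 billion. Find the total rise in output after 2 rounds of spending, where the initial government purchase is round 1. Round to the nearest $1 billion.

Round 1 adds ΔG = $162 billion; each later round is MPC = 0.57 times the previous.
After 2 rounds: 162 + 92.34 = ΔG·(1 − c^2)/(1 − c) = 162 × (1 − 0.3249)/0.43 ≈ $254 billion.

$254 billion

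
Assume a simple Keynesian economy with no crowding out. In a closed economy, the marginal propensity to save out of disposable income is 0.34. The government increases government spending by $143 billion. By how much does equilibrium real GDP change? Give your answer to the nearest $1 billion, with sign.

+$421 billion

MPC = 1 − MPS = 1 − 0.34 = 0.66.
Spending multiplier = 1/(1 − MPC) = 1/(1 − 0.66) = 1/0.34 ≈ 2.941.
ΔY = k × ΔG = (+$143 billion) / 0.34 ≈ +$421 billion.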